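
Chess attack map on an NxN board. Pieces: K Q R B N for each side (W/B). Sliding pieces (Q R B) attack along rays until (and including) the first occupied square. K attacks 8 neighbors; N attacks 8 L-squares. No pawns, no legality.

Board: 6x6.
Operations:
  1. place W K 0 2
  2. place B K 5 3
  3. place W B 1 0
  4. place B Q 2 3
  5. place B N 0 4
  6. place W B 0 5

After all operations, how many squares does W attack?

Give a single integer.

Op 1: place WK@(0,2)
Op 2: place BK@(5,3)
Op 3: place WB@(1,0)
Op 4: place BQ@(2,3)
Op 5: place BN@(0,4)
Op 6: place WB@(0,5)
Per-piece attacks for W:
  WK@(0,2): attacks (0,3) (0,1) (1,2) (1,3) (1,1)
  WB@(0,5): attacks (1,4) (2,3) [ray(1,-1) blocked at (2,3)]
  WB@(1,0): attacks (2,1) (3,2) (4,3) (5,4) (0,1)
Union (11 distinct): (0,1) (0,3) (1,1) (1,2) (1,3) (1,4) (2,1) (2,3) (3,2) (4,3) (5,4)

Answer: 11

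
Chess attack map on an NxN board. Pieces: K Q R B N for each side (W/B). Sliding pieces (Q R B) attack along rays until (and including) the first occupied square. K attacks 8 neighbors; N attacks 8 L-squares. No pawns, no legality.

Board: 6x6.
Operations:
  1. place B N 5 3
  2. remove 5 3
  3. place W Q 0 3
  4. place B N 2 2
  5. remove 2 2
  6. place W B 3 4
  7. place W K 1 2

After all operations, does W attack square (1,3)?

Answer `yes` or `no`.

Op 1: place BN@(5,3)
Op 2: remove (5,3)
Op 3: place WQ@(0,3)
Op 4: place BN@(2,2)
Op 5: remove (2,2)
Op 6: place WB@(3,4)
Op 7: place WK@(1,2)
Per-piece attacks for W:
  WQ@(0,3): attacks (0,4) (0,5) (0,2) (0,1) (0,0) (1,3) (2,3) (3,3) (4,3) (5,3) (1,4) (2,5) (1,2) [ray(1,-1) blocked at (1,2)]
  WK@(1,2): attacks (1,3) (1,1) (2,2) (0,2) (2,3) (2,1) (0,3) (0,1)
  WB@(3,4): attacks (4,5) (4,3) (5,2) (2,5) (2,3) (1,2) [ray(-1,-1) blocked at (1,2)]
W attacks (1,3): yes

Answer: yes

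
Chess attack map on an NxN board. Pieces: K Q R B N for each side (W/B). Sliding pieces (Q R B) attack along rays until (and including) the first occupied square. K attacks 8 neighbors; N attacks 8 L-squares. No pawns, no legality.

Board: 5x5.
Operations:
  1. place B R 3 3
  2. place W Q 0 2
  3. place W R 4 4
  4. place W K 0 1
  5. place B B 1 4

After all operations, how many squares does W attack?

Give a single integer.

Answer: 19

Derivation:
Op 1: place BR@(3,3)
Op 2: place WQ@(0,2)
Op 3: place WR@(4,4)
Op 4: place WK@(0,1)
Op 5: place BB@(1,4)
Per-piece attacks for W:
  WK@(0,1): attacks (0,2) (0,0) (1,1) (1,2) (1,0)
  WQ@(0,2): attacks (0,3) (0,4) (0,1) (1,2) (2,2) (3,2) (4,2) (1,3) (2,4) (1,1) (2,0) [ray(0,-1) blocked at (0,1)]
  WR@(4,4): attacks (4,3) (4,2) (4,1) (4,0) (3,4) (2,4) (1,4) [ray(-1,0) blocked at (1,4)]
Union (19 distinct): (0,0) (0,1) (0,2) (0,3) (0,4) (1,0) (1,1) (1,2) (1,3) (1,4) (2,0) (2,2) (2,4) (3,2) (3,4) (4,0) (4,1) (4,2) (4,3)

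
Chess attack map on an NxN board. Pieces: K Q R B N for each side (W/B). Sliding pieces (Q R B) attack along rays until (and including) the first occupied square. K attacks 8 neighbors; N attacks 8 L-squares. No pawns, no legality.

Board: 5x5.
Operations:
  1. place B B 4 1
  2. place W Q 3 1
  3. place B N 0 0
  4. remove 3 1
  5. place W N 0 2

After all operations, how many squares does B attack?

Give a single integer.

Answer: 6

Derivation:
Op 1: place BB@(4,1)
Op 2: place WQ@(3,1)
Op 3: place BN@(0,0)
Op 4: remove (3,1)
Op 5: place WN@(0,2)
Per-piece attacks for B:
  BN@(0,0): attacks (1,2) (2,1)
  BB@(4,1): attacks (3,2) (2,3) (1,4) (3,0)
Union (6 distinct): (1,2) (1,4) (2,1) (2,3) (3,0) (3,2)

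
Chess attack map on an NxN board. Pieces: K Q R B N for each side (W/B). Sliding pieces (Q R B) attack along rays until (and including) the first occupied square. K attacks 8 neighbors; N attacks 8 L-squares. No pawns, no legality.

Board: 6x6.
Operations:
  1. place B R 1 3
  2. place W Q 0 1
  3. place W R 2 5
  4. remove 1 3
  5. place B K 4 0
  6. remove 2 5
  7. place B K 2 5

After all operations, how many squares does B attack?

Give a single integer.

Op 1: place BR@(1,3)
Op 2: place WQ@(0,1)
Op 3: place WR@(2,5)
Op 4: remove (1,3)
Op 5: place BK@(4,0)
Op 6: remove (2,5)
Op 7: place BK@(2,5)
Per-piece attacks for B:
  BK@(2,5): attacks (2,4) (3,5) (1,5) (3,4) (1,4)
  BK@(4,0): attacks (4,1) (5,0) (3,0) (5,1) (3,1)
Union (10 distinct): (1,4) (1,5) (2,4) (3,0) (3,1) (3,4) (3,5) (4,1) (5,0) (5,1)

Answer: 10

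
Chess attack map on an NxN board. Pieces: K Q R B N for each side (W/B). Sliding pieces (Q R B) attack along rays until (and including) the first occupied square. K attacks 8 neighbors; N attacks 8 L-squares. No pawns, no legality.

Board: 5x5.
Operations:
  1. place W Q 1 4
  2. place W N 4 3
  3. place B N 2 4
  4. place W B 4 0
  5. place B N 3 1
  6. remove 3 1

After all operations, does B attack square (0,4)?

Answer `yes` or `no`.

Op 1: place WQ@(1,4)
Op 2: place WN@(4,3)
Op 3: place BN@(2,4)
Op 4: place WB@(4,0)
Op 5: place BN@(3,1)
Op 6: remove (3,1)
Per-piece attacks for B:
  BN@(2,4): attacks (3,2) (4,3) (1,2) (0,3)
B attacks (0,4): no

Answer: no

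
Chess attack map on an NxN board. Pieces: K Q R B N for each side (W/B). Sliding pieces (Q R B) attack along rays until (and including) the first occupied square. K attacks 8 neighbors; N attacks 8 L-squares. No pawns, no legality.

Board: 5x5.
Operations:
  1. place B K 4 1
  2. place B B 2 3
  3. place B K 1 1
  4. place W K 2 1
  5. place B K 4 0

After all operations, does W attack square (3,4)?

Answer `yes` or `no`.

Answer: no

Derivation:
Op 1: place BK@(4,1)
Op 2: place BB@(2,3)
Op 3: place BK@(1,1)
Op 4: place WK@(2,1)
Op 5: place BK@(4,0)
Per-piece attacks for W:
  WK@(2,1): attacks (2,2) (2,0) (3,1) (1,1) (3,2) (3,0) (1,2) (1,0)
W attacks (3,4): no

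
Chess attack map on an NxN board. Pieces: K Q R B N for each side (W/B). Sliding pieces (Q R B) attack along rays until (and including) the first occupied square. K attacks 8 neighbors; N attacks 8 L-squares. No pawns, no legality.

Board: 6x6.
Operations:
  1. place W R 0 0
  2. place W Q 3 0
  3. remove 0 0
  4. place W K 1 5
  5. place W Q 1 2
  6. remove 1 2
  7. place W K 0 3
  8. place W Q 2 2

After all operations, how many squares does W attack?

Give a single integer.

Answer: 27

Derivation:
Op 1: place WR@(0,0)
Op 2: place WQ@(3,0)
Op 3: remove (0,0)
Op 4: place WK@(1,5)
Op 5: place WQ@(1,2)
Op 6: remove (1,2)
Op 7: place WK@(0,3)
Op 8: place WQ@(2,2)
Per-piece attacks for W:
  WK@(0,3): attacks (0,4) (0,2) (1,3) (1,4) (1,2)
  WK@(1,5): attacks (1,4) (2,5) (0,5) (2,4) (0,4)
  WQ@(2,2): attacks (2,3) (2,4) (2,5) (2,1) (2,0) (3,2) (4,2) (5,2) (1,2) (0,2) (3,3) (4,4) (5,5) (3,1) (4,0) (1,3) (0,4) (1,1) (0,0)
  WQ@(3,0): attacks (3,1) (3,2) (3,3) (3,4) (3,5) (4,0) (5,0) (2,0) (1,0) (0,0) (4,1) (5,2) (2,1) (1,2) (0,3) [ray(-1,1) blocked at (0,3)]
Union (27 distinct): (0,0) (0,2) (0,3) (0,4) (0,5) (1,0) (1,1) (1,2) (1,3) (1,4) (2,0) (2,1) (2,3) (2,4) (2,5) (3,1) (3,2) (3,3) (3,4) (3,5) (4,0) (4,1) (4,2) (4,4) (5,0) (5,2) (5,5)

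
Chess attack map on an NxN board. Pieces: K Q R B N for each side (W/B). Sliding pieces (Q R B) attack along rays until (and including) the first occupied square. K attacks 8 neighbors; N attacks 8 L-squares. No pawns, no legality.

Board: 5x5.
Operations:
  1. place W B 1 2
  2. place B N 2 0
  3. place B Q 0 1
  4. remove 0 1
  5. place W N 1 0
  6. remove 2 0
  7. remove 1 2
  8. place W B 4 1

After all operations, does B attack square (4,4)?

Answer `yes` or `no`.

Answer: no

Derivation:
Op 1: place WB@(1,2)
Op 2: place BN@(2,0)
Op 3: place BQ@(0,1)
Op 4: remove (0,1)
Op 5: place WN@(1,0)
Op 6: remove (2,0)
Op 7: remove (1,2)
Op 8: place WB@(4,1)
Per-piece attacks for B:
B attacks (4,4): no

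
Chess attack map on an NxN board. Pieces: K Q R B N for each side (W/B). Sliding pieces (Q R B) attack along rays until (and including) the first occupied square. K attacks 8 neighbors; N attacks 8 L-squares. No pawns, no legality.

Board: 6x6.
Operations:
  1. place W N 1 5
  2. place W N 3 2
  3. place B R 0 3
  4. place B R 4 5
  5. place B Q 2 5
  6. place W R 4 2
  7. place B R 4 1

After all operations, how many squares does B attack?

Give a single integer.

Answer: 29

Derivation:
Op 1: place WN@(1,5)
Op 2: place WN@(3,2)
Op 3: place BR@(0,3)
Op 4: place BR@(4,5)
Op 5: place BQ@(2,5)
Op 6: place WR@(4,2)
Op 7: place BR@(4,1)
Per-piece attacks for B:
  BR@(0,3): attacks (0,4) (0,5) (0,2) (0,1) (0,0) (1,3) (2,3) (3,3) (4,3) (5,3)
  BQ@(2,5): attacks (2,4) (2,3) (2,2) (2,1) (2,0) (3,5) (4,5) (1,5) (3,4) (4,3) (5,2) (1,4) (0,3) [ray(1,0) blocked at (4,5); ray(-1,0) blocked at (1,5); ray(-1,-1) blocked at (0,3)]
  BR@(4,1): attacks (4,2) (4,0) (5,1) (3,1) (2,1) (1,1) (0,1) [ray(0,1) blocked at (4,2)]
  BR@(4,5): attacks (4,4) (4,3) (4,2) (5,5) (3,5) (2,5) [ray(0,-1) blocked at (4,2); ray(-1,0) blocked at (2,5)]
Union (29 distinct): (0,0) (0,1) (0,2) (0,3) (0,4) (0,5) (1,1) (1,3) (1,4) (1,5) (2,0) (2,1) (2,2) (2,3) (2,4) (2,5) (3,1) (3,3) (3,4) (3,5) (4,0) (4,2) (4,3) (4,4) (4,5) (5,1) (5,2) (5,3) (5,5)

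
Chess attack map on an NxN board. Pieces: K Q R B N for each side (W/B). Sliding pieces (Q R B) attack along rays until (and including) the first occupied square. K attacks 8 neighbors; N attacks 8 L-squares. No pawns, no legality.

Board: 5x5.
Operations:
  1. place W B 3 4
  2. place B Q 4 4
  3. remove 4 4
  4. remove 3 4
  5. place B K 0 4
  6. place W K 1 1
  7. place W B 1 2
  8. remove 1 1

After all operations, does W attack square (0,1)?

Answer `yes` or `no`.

Op 1: place WB@(3,4)
Op 2: place BQ@(4,4)
Op 3: remove (4,4)
Op 4: remove (3,4)
Op 5: place BK@(0,4)
Op 6: place WK@(1,1)
Op 7: place WB@(1,2)
Op 8: remove (1,1)
Per-piece attacks for W:
  WB@(1,2): attacks (2,3) (3,4) (2,1) (3,0) (0,3) (0,1)
W attacks (0,1): yes

Answer: yes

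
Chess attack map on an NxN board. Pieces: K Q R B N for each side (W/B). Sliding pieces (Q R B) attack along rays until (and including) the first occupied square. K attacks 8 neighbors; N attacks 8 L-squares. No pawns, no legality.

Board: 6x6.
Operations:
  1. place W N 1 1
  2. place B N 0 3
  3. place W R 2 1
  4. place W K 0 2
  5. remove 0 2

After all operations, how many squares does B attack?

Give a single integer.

Op 1: place WN@(1,1)
Op 2: place BN@(0,3)
Op 3: place WR@(2,1)
Op 4: place WK@(0,2)
Op 5: remove (0,2)
Per-piece attacks for B:
  BN@(0,3): attacks (1,5) (2,4) (1,1) (2,2)
Union (4 distinct): (1,1) (1,5) (2,2) (2,4)

Answer: 4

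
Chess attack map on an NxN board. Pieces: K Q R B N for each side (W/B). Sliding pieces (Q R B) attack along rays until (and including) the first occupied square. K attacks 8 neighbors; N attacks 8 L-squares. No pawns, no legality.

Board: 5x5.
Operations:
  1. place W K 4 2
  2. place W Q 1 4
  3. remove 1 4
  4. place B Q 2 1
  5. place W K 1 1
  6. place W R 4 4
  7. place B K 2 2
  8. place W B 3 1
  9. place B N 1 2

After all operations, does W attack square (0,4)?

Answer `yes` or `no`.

Answer: yes

Derivation:
Op 1: place WK@(4,2)
Op 2: place WQ@(1,4)
Op 3: remove (1,4)
Op 4: place BQ@(2,1)
Op 5: place WK@(1,1)
Op 6: place WR@(4,4)
Op 7: place BK@(2,2)
Op 8: place WB@(3,1)
Op 9: place BN@(1,2)
Per-piece attacks for W:
  WK@(1,1): attacks (1,2) (1,0) (2,1) (0,1) (2,2) (2,0) (0,2) (0,0)
  WB@(3,1): attacks (4,2) (4,0) (2,2) (2,0) [ray(1,1) blocked at (4,2); ray(-1,1) blocked at (2,2)]
  WK@(4,2): attacks (4,3) (4,1) (3,2) (3,3) (3,1)
  WR@(4,4): attacks (4,3) (4,2) (3,4) (2,4) (1,4) (0,4) [ray(0,-1) blocked at (4,2)]
W attacks (0,4): yes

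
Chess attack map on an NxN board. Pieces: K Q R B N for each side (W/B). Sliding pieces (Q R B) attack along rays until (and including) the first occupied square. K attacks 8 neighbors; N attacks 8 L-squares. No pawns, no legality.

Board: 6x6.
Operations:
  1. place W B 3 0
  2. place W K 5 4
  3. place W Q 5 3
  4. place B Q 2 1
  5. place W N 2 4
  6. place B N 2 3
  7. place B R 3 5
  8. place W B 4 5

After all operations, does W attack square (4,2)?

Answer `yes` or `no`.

Answer: yes

Derivation:
Op 1: place WB@(3,0)
Op 2: place WK@(5,4)
Op 3: place WQ@(5,3)
Op 4: place BQ@(2,1)
Op 5: place WN@(2,4)
Op 6: place BN@(2,3)
Op 7: place BR@(3,5)
Op 8: place WB@(4,5)
Per-piece attacks for W:
  WN@(2,4): attacks (4,5) (0,5) (3,2) (4,3) (1,2) (0,3)
  WB@(3,0): attacks (4,1) (5,2) (2,1) [ray(-1,1) blocked at (2,1)]
  WB@(4,5): attacks (5,4) (3,4) (2,3) [ray(1,-1) blocked at (5,4); ray(-1,-1) blocked at (2,3)]
  WQ@(5,3): attacks (5,4) (5,2) (5,1) (5,0) (4,3) (3,3) (2,3) (4,4) (3,5) (4,2) (3,1) (2,0) [ray(0,1) blocked at (5,4); ray(-1,0) blocked at (2,3); ray(-1,1) blocked at (3,5)]
  WK@(5,4): attacks (5,5) (5,3) (4,4) (4,5) (4,3)
W attacks (4,2): yes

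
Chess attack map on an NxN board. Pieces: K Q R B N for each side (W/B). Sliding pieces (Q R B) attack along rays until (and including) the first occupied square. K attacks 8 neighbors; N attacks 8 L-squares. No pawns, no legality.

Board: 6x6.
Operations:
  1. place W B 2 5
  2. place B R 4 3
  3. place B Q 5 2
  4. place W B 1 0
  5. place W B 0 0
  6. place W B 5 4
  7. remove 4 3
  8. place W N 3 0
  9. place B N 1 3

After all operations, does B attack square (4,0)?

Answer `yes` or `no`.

Answer: no

Derivation:
Op 1: place WB@(2,5)
Op 2: place BR@(4,3)
Op 3: place BQ@(5,2)
Op 4: place WB@(1,0)
Op 5: place WB@(0,0)
Op 6: place WB@(5,4)
Op 7: remove (4,3)
Op 8: place WN@(3,0)
Op 9: place BN@(1,3)
Per-piece attacks for B:
  BN@(1,3): attacks (2,5) (3,4) (0,5) (2,1) (3,2) (0,1)
  BQ@(5,2): attacks (5,3) (5,4) (5,1) (5,0) (4,2) (3,2) (2,2) (1,2) (0,2) (4,3) (3,4) (2,5) (4,1) (3,0) [ray(0,1) blocked at (5,4); ray(-1,1) blocked at (2,5); ray(-1,-1) blocked at (3,0)]
B attacks (4,0): no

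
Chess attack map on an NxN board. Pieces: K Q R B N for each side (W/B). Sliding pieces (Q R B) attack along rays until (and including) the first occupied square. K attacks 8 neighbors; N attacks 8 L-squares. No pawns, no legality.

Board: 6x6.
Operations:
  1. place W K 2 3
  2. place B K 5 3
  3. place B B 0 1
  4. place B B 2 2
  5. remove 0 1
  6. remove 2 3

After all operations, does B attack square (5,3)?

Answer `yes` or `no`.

Op 1: place WK@(2,3)
Op 2: place BK@(5,3)
Op 3: place BB@(0,1)
Op 4: place BB@(2,2)
Op 5: remove (0,1)
Op 6: remove (2,3)
Per-piece attacks for B:
  BB@(2,2): attacks (3,3) (4,4) (5,5) (3,1) (4,0) (1,3) (0,4) (1,1) (0,0)
  BK@(5,3): attacks (5,4) (5,2) (4,3) (4,4) (4,2)
B attacks (5,3): no

Answer: no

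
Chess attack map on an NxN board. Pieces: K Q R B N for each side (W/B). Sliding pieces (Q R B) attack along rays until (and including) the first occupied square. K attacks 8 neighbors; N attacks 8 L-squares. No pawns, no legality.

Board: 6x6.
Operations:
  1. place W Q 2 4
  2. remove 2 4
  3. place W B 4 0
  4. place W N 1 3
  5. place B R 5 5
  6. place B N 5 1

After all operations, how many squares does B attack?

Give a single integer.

Answer: 12

Derivation:
Op 1: place WQ@(2,4)
Op 2: remove (2,4)
Op 3: place WB@(4,0)
Op 4: place WN@(1,3)
Op 5: place BR@(5,5)
Op 6: place BN@(5,1)
Per-piece attacks for B:
  BN@(5,1): attacks (4,3) (3,2) (3,0)
  BR@(5,5): attacks (5,4) (5,3) (5,2) (5,1) (4,5) (3,5) (2,5) (1,5) (0,5) [ray(0,-1) blocked at (5,1)]
Union (12 distinct): (0,5) (1,5) (2,5) (3,0) (3,2) (3,5) (4,3) (4,5) (5,1) (5,2) (5,3) (5,4)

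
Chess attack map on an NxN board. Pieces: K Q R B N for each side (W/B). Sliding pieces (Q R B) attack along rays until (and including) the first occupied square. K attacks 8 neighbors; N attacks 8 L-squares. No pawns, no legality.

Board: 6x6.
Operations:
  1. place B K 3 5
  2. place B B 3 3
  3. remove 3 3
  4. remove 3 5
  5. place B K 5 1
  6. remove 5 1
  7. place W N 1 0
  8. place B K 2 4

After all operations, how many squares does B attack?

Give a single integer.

Op 1: place BK@(3,5)
Op 2: place BB@(3,3)
Op 3: remove (3,3)
Op 4: remove (3,5)
Op 5: place BK@(5,1)
Op 6: remove (5,1)
Op 7: place WN@(1,0)
Op 8: place BK@(2,4)
Per-piece attacks for B:
  BK@(2,4): attacks (2,5) (2,3) (3,4) (1,4) (3,5) (3,3) (1,5) (1,3)
Union (8 distinct): (1,3) (1,4) (1,5) (2,3) (2,5) (3,3) (3,4) (3,5)

Answer: 8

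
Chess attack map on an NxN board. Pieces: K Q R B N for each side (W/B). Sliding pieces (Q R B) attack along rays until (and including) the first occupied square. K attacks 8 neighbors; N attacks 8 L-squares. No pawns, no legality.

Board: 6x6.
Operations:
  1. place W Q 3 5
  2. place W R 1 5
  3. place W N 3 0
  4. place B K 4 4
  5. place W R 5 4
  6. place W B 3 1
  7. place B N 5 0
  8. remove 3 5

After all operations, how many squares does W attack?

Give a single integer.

Op 1: place WQ@(3,5)
Op 2: place WR@(1,5)
Op 3: place WN@(3,0)
Op 4: place BK@(4,4)
Op 5: place WR@(5,4)
Op 6: place WB@(3,1)
Op 7: place BN@(5,0)
Op 8: remove (3,5)
Per-piece attacks for W:
  WR@(1,5): attacks (1,4) (1,3) (1,2) (1,1) (1,0) (2,5) (3,5) (4,5) (5,5) (0,5)
  WN@(3,0): attacks (4,2) (5,1) (2,2) (1,1)
  WB@(3,1): attacks (4,2) (5,3) (4,0) (2,2) (1,3) (0,4) (2,0)
  WR@(5,4): attacks (5,5) (5,3) (5,2) (5,1) (5,0) (4,4) [ray(0,-1) blocked at (5,0); ray(-1,0) blocked at (4,4)]
Union (20 distinct): (0,4) (0,5) (1,0) (1,1) (1,2) (1,3) (1,4) (2,0) (2,2) (2,5) (3,5) (4,0) (4,2) (4,4) (4,5) (5,0) (5,1) (5,2) (5,3) (5,5)

Answer: 20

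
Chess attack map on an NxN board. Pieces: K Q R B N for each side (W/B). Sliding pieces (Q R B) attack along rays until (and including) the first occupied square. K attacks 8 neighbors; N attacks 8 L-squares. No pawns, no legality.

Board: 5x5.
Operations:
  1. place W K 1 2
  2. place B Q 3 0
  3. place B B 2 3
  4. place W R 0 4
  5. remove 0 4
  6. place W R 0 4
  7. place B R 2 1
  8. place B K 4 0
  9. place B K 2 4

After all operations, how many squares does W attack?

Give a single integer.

Answer: 11

Derivation:
Op 1: place WK@(1,2)
Op 2: place BQ@(3,0)
Op 3: place BB@(2,3)
Op 4: place WR@(0,4)
Op 5: remove (0,4)
Op 6: place WR@(0,4)
Op 7: place BR@(2,1)
Op 8: place BK@(4,0)
Op 9: place BK@(2,4)
Per-piece attacks for W:
  WR@(0,4): attacks (0,3) (0,2) (0,1) (0,0) (1,4) (2,4) [ray(1,0) blocked at (2,4)]
  WK@(1,2): attacks (1,3) (1,1) (2,2) (0,2) (2,3) (2,1) (0,3) (0,1)
Union (11 distinct): (0,0) (0,1) (0,2) (0,3) (1,1) (1,3) (1,4) (2,1) (2,2) (2,3) (2,4)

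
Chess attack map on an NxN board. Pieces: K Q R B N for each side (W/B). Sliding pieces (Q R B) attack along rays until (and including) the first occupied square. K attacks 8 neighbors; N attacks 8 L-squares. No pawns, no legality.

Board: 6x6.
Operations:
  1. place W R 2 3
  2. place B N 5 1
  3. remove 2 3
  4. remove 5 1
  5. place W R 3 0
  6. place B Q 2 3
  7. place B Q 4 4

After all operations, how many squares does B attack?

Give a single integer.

Op 1: place WR@(2,3)
Op 2: place BN@(5,1)
Op 3: remove (2,3)
Op 4: remove (5,1)
Op 5: place WR@(3,0)
Op 6: place BQ@(2,3)
Op 7: place BQ@(4,4)
Per-piece attacks for B:
  BQ@(2,3): attacks (2,4) (2,5) (2,2) (2,1) (2,0) (3,3) (4,3) (5,3) (1,3) (0,3) (3,4) (4,5) (3,2) (4,1) (5,0) (1,4) (0,5) (1,2) (0,1)
  BQ@(4,4): attacks (4,5) (4,3) (4,2) (4,1) (4,0) (5,4) (3,4) (2,4) (1,4) (0,4) (5,5) (5,3) (3,5) (3,3) (2,2) (1,1) (0,0)
Union (27 distinct): (0,0) (0,1) (0,3) (0,4) (0,5) (1,1) (1,2) (1,3) (1,4) (2,0) (2,1) (2,2) (2,4) (2,5) (3,2) (3,3) (3,4) (3,5) (4,0) (4,1) (4,2) (4,3) (4,5) (5,0) (5,3) (5,4) (5,5)

Answer: 27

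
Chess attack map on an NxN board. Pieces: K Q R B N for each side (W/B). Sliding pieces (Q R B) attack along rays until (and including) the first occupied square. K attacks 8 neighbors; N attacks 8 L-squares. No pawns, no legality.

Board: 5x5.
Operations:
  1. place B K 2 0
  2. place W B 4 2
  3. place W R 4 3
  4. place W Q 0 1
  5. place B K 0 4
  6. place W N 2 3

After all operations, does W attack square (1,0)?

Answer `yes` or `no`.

Answer: yes

Derivation:
Op 1: place BK@(2,0)
Op 2: place WB@(4,2)
Op 3: place WR@(4,3)
Op 4: place WQ@(0,1)
Op 5: place BK@(0,4)
Op 6: place WN@(2,3)
Per-piece attacks for W:
  WQ@(0,1): attacks (0,2) (0,3) (0,4) (0,0) (1,1) (2,1) (3,1) (4,1) (1,2) (2,3) (1,0) [ray(0,1) blocked at (0,4); ray(1,1) blocked at (2,3)]
  WN@(2,3): attacks (4,4) (0,4) (3,1) (4,2) (1,1) (0,2)
  WB@(4,2): attacks (3,3) (2,4) (3,1) (2,0) [ray(-1,-1) blocked at (2,0)]
  WR@(4,3): attacks (4,4) (4,2) (3,3) (2,3) [ray(0,-1) blocked at (4,2); ray(-1,0) blocked at (2,3)]
W attacks (1,0): yes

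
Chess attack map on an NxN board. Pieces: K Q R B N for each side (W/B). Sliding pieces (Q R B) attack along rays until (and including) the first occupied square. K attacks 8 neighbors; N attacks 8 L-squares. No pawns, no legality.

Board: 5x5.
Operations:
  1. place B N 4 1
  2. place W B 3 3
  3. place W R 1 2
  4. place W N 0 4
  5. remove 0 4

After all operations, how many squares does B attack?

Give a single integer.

Answer: 3

Derivation:
Op 1: place BN@(4,1)
Op 2: place WB@(3,3)
Op 3: place WR@(1,2)
Op 4: place WN@(0,4)
Op 5: remove (0,4)
Per-piece attacks for B:
  BN@(4,1): attacks (3,3) (2,2) (2,0)
Union (3 distinct): (2,0) (2,2) (3,3)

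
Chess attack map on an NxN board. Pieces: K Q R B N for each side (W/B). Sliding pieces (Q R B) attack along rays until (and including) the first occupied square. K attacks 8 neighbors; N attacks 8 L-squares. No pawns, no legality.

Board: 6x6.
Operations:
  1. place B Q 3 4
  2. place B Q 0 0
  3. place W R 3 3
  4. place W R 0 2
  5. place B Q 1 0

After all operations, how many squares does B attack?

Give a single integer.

Op 1: place BQ@(3,4)
Op 2: place BQ@(0,0)
Op 3: place WR@(3,3)
Op 4: place WR@(0,2)
Op 5: place BQ@(1,0)
Per-piece attacks for B:
  BQ@(0,0): attacks (0,1) (0,2) (1,0) (1,1) (2,2) (3,3) [ray(0,1) blocked at (0,2); ray(1,0) blocked at (1,0); ray(1,1) blocked at (3,3)]
  BQ@(1,0): attacks (1,1) (1,2) (1,3) (1,4) (1,5) (2,0) (3,0) (4,0) (5,0) (0,0) (2,1) (3,2) (4,3) (5,4) (0,1) [ray(-1,0) blocked at (0,0)]
  BQ@(3,4): attacks (3,5) (3,3) (4,4) (5,4) (2,4) (1,4) (0,4) (4,5) (4,3) (5,2) (2,5) (2,3) (1,2) (0,1) [ray(0,-1) blocked at (3,3)]
Union (27 distinct): (0,0) (0,1) (0,2) (0,4) (1,0) (1,1) (1,2) (1,3) (1,4) (1,5) (2,0) (2,1) (2,2) (2,3) (2,4) (2,5) (3,0) (3,2) (3,3) (3,5) (4,0) (4,3) (4,4) (4,5) (5,0) (5,2) (5,4)

Answer: 27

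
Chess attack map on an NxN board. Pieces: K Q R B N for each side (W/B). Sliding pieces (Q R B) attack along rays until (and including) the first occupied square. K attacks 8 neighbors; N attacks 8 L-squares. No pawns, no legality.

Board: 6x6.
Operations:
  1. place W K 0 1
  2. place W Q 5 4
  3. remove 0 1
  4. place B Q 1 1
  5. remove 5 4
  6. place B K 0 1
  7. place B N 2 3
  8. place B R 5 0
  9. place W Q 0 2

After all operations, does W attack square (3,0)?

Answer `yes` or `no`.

Answer: no

Derivation:
Op 1: place WK@(0,1)
Op 2: place WQ@(5,4)
Op 3: remove (0,1)
Op 4: place BQ@(1,1)
Op 5: remove (5,4)
Op 6: place BK@(0,1)
Op 7: place BN@(2,3)
Op 8: place BR@(5,0)
Op 9: place WQ@(0,2)
Per-piece attacks for W:
  WQ@(0,2): attacks (0,3) (0,4) (0,5) (0,1) (1,2) (2,2) (3,2) (4,2) (5,2) (1,3) (2,4) (3,5) (1,1) [ray(0,-1) blocked at (0,1); ray(1,-1) blocked at (1,1)]
W attacks (3,0): no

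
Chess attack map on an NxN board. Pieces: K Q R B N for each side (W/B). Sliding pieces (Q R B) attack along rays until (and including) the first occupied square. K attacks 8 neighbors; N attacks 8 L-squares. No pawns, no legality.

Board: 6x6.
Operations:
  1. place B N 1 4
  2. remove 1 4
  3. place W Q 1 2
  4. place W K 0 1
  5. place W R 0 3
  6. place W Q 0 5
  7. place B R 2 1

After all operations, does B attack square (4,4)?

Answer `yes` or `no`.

Answer: no

Derivation:
Op 1: place BN@(1,4)
Op 2: remove (1,4)
Op 3: place WQ@(1,2)
Op 4: place WK@(0,1)
Op 5: place WR@(0,3)
Op 6: place WQ@(0,5)
Op 7: place BR@(2,1)
Per-piece attacks for B:
  BR@(2,1): attacks (2,2) (2,3) (2,4) (2,5) (2,0) (3,1) (4,1) (5,1) (1,1) (0,1) [ray(-1,0) blocked at (0,1)]
B attacks (4,4): no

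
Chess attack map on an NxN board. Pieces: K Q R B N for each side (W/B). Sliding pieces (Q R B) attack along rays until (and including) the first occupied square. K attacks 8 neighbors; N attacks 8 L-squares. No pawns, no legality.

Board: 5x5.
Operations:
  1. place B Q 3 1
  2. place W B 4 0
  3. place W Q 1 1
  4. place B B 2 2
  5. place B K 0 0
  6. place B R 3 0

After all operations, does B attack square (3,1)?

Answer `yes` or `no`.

Answer: yes

Derivation:
Op 1: place BQ@(3,1)
Op 2: place WB@(4,0)
Op 3: place WQ@(1,1)
Op 4: place BB@(2,2)
Op 5: place BK@(0,0)
Op 6: place BR@(3,0)
Per-piece attacks for B:
  BK@(0,0): attacks (0,1) (1,0) (1,1)
  BB@(2,2): attacks (3,3) (4,4) (3,1) (1,3) (0,4) (1,1) [ray(1,-1) blocked at (3,1); ray(-1,-1) blocked at (1,1)]
  BR@(3,0): attacks (3,1) (4,0) (2,0) (1,0) (0,0) [ray(0,1) blocked at (3,1); ray(1,0) blocked at (4,0); ray(-1,0) blocked at (0,0)]
  BQ@(3,1): attacks (3,2) (3,3) (3,4) (3,0) (4,1) (2,1) (1,1) (4,2) (4,0) (2,2) (2,0) [ray(0,-1) blocked at (3,0); ray(-1,0) blocked at (1,1); ray(1,-1) blocked at (4,0); ray(-1,1) blocked at (2,2)]
B attacks (3,1): yes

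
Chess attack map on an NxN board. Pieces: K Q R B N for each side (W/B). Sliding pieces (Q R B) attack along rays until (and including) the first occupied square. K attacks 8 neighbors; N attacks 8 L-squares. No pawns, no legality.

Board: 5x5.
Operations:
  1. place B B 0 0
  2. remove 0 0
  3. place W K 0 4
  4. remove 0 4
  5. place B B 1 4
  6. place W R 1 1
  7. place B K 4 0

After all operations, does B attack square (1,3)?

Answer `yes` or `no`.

Op 1: place BB@(0,0)
Op 2: remove (0,0)
Op 3: place WK@(0,4)
Op 4: remove (0,4)
Op 5: place BB@(1,4)
Op 6: place WR@(1,1)
Op 7: place BK@(4,0)
Per-piece attacks for B:
  BB@(1,4): attacks (2,3) (3,2) (4,1) (0,3)
  BK@(4,0): attacks (4,1) (3,0) (3,1)
B attacks (1,3): no

Answer: no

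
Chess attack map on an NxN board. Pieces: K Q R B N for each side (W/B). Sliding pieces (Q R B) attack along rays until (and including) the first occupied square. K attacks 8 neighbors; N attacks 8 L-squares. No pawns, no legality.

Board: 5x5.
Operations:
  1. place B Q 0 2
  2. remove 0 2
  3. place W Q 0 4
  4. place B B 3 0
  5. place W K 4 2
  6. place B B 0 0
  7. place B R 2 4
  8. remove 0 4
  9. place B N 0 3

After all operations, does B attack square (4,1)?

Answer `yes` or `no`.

Op 1: place BQ@(0,2)
Op 2: remove (0,2)
Op 3: place WQ@(0,4)
Op 4: place BB@(3,0)
Op 5: place WK@(4,2)
Op 6: place BB@(0,0)
Op 7: place BR@(2,4)
Op 8: remove (0,4)
Op 9: place BN@(0,3)
Per-piece attacks for B:
  BB@(0,0): attacks (1,1) (2,2) (3,3) (4,4)
  BN@(0,3): attacks (2,4) (1,1) (2,2)
  BR@(2,4): attacks (2,3) (2,2) (2,1) (2,0) (3,4) (4,4) (1,4) (0,4)
  BB@(3,0): attacks (4,1) (2,1) (1,2) (0,3) [ray(-1,1) blocked at (0,3)]
B attacks (4,1): yes

Answer: yes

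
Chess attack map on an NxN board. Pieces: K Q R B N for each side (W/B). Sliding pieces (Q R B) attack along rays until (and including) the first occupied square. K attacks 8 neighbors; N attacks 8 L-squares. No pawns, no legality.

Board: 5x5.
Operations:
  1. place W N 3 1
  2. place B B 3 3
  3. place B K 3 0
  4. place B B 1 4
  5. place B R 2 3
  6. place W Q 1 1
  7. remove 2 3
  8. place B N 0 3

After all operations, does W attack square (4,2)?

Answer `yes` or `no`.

Op 1: place WN@(3,1)
Op 2: place BB@(3,3)
Op 3: place BK@(3,0)
Op 4: place BB@(1,4)
Op 5: place BR@(2,3)
Op 6: place WQ@(1,1)
Op 7: remove (2,3)
Op 8: place BN@(0,3)
Per-piece attacks for W:
  WQ@(1,1): attacks (1,2) (1,3) (1,4) (1,0) (2,1) (3,1) (0,1) (2,2) (3,3) (2,0) (0,2) (0,0) [ray(0,1) blocked at (1,4); ray(1,0) blocked at (3,1); ray(1,1) blocked at (3,3)]
  WN@(3,1): attacks (4,3) (2,3) (1,2) (1,0)
W attacks (4,2): no

Answer: no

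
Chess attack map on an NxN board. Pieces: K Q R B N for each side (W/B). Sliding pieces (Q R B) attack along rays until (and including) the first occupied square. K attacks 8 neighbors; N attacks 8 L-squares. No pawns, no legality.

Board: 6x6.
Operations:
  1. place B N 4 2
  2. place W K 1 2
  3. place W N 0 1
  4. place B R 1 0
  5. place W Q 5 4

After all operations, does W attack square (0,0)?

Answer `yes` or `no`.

Op 1: place BN@(4,2)
Op 2: place WK@(1,2)
Op 3: place WN@(0,1)
Op 4: place BR@(1,0)
Op 5: place WQ@(5,4)
Per-piece attacks for W:
  WN@(0,1): attacks (1,3) (2,2) (2,0)
  WK@(1,2): attacks (1,3) (1,1) (2,2) (0,2) (2,3) (2,1) (0,3) (0,1)
  WQ@(5,4): attacks (5,5) (5,3) (5,2) (5,1) (5,0) (4,4) (3,4) (2,4) (1,4) (0,4) (4,5) (4,3) (3,2) (2,1) (1,0) [ray(-1,-1) blocked at (1,0)]
W attacks (0,0): no

Answer: no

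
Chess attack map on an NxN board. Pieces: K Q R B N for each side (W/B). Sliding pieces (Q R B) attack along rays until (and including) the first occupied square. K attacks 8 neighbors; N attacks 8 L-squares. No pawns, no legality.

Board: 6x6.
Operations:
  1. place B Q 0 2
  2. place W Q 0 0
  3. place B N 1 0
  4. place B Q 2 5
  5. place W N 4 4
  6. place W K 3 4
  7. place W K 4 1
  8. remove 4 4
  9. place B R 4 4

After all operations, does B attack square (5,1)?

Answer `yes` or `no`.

Answer: no

Derivation:
Op 1: place BQ@(0,2)
Op 2: place WQ@(0,0)
Op 3: place BN@(1,0)
Op 4: place BQ@(2,5)
Op 5: place WN@(4,4)
Op 6: place WK@(3,4)
Op 7: place WK@(4,1)
Op 8: remove (4,4)
Op 9: place BR@(4,4)
Per-piece attacks for B:
  BQ@(0,2): attacks (0,3) (0,4) (0,5) (0,1) (0,0) (1,2) (2,2) (3,2) (4,2) (5,2) (1,3) (2,4) (3,5) (1,1) (2,0) [ray(0,-1) blocked at (0,0)]
  BN@(1,0): attacks (2,2) (3,1) (0,2)
  BQ@(2,5): attacks (2,4) (2,3) (2,2) (2,1) (2,0) (3,5) (4,5) (5,5) (1,5) (0,5) (3,4) (1,4) (0,3) [ray(1,-1) blocked at (3,4)]
  BR@(4,4): attacks (4,5) (4,3) (4,2) (4,1) (5,4) (3,4) [ray(0,-1) blocked at (4,1); ray(-1,0) blocked at (3,4)]
B attacks (5,1): no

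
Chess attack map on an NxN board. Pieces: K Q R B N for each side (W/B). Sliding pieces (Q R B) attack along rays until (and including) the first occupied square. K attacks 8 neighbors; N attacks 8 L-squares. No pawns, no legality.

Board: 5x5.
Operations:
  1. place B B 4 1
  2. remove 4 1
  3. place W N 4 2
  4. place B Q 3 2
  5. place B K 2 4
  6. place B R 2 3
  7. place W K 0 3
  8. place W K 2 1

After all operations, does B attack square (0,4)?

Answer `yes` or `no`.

Op 1: place BB@(4,1)
Op 2: remove (4,1)
Op 3: place WN@(4,2)
Op 4: place BQ@(3,2)
Op 5: place BK@(2,4)
Op 6: place BR@(2,3)
Op 7: place WK@(0,3)
Op 8: place WK@(2,1)
Per-piece attacks for B:
  BR@(2,3): attacks (2,4) (2,2) (2,1) (3,3) (4,3) (1,3) (0,3) [ray(0,1) blocked at (2,4); ray(0,-1) blocked at (2,1); ray(-1,0) blocked at (0,3)]
  BK@(2,4): attacks (2,3) (3,4) (1,4) (3,3) (1,3)
  BQ@(3,2): attacks (3,3) (3,4) (3,1) (3,0) (4,2) (2,2) (1,2) (0,2) (4,3) (4,1) (2,3) (2,1) [ray(1,0) blocked at (4,2); ray(-1,1) blocked at (2,3); ray(-1,-1) blocked at (2,1)]
B attacks (0,4): no

Answer: no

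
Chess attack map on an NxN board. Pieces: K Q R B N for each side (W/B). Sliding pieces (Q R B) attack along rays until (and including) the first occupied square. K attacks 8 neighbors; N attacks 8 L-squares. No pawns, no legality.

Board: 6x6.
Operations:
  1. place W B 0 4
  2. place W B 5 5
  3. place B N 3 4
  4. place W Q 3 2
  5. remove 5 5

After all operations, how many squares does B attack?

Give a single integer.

Answer: 6

Derivation:
Op 1: place WB@(0,4)
Op 2: place WB@(5,5)
Op 3: place BN@(3,4)
Op 4: place WQ@(3,2)
Op 5: remove (5,5)
Per-piece attacks for B:
  BN@(3,4): attacks (5,5) (1,5) (4,2) (5,3) (2,2) (1,3)
Union (6 distinct): (1,3) (1,5) (2,2) (4,2) (5,3) (5,5)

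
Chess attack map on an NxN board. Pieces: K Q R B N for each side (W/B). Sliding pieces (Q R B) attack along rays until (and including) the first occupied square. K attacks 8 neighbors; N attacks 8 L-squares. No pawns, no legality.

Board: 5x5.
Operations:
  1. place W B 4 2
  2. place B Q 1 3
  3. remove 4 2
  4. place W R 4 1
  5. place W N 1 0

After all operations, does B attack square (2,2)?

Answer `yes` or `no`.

Op 1: place WB@(4,2)
Op 2: place BQ@(1,3)
Op 3: remove (4,2)
Op 4: place WR@(4,1)
Op 5: place WN@(1,0)
Per-piece attacks for B:
  BQ@(1,3): attacks (1,4) (1,2) (1,1) (1,0) (2,3) (3,3) (4,3) (0,3) (2,4) (2,2) (3,1) (4,0) (0,4) (0,2) [ray(0,-1) blocked at (1,0)]
B attacks (2,2): yes

Answer: yes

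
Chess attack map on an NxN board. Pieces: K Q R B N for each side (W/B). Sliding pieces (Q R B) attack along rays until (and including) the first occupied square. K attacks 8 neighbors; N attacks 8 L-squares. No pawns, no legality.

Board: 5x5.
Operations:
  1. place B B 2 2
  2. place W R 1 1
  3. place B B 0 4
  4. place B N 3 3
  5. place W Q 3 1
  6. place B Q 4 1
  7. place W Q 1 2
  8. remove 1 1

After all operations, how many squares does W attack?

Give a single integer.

Op 1: place BB@(2,2)
Op 2: place WR@(1,1)
Op 3: place BB@(0,4)
Op 4: place BN@(3,3)
Op 5: place WQ@(3,1)
Op 6: place BQ@(4,1)
Op 7: place WQ@(1,2)
Op 8: remove (1,1)
Per-piece attacks for W:
  WQ@(1,2): attacks (1,3) (1,4) (1,1) (1,0) (2,2) (0,2) (2,3) (3,4) (2,1) (3,0) (0,3) (0,1) [ray(1,0) blocked at (2,2)]
  WQ@(3,1): attacks (3,2) (3,3) (3,0) (4,1) (2,1) (1,1) (0,1) (4,2) (4,0) (2,2) (2,0) [ray(0,1) blocked at (3,3); ray(1,0) blocked at (4,1); ray(-1,1) blocked at (2,2)]
Union (18 distinct): (0,1) (0,2) (0,3) (1,0) (1,1) (1,3) (1,4) (2,0) (2,1) (2,2) (2,3) (3,0) (3,2) (3,3) (3,4) (4,0) (4,1) (4,2)

Answer: 18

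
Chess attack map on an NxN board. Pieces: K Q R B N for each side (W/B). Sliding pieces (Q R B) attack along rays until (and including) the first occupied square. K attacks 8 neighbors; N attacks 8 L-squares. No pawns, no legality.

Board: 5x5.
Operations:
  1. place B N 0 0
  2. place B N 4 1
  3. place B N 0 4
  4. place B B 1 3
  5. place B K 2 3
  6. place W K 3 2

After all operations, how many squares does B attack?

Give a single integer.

Op 1: place BN@(0,0)
Op 2: place BN@(4,1)
Op 3: place BN@(0,4)
Op 4: place BB@(1,3)
Op 5: place BK@(2,3)
Op 6: place WK@(3,2)
Per-piece attacks for B:
  BN@(0,0): attacks (1,2) (2,1)
  BN@(0,4): attacks (1,2) (2,3)
  BB@(1,3): attacks (2,4) (2,2) (3,1) (4,0) (0,4) (0,2) [ray(-1,1) blocked at (0,4)]
  BK@(2,3): attacks (2,4) (2,2) (3,3) (1,3) (3,4) (3,2) (1,4) (1,2)
  BN@(4,1): attacks (3,3) (2,2) (2,0)
Union (15 distinct): (0,2) (0,4) (1,2) (1,3) (1,4) (2,0) (2,1) (2,2) (2,3) (2,4) (3,1) (3,2) (3,3) (3,4) (4,0)

Answer: 15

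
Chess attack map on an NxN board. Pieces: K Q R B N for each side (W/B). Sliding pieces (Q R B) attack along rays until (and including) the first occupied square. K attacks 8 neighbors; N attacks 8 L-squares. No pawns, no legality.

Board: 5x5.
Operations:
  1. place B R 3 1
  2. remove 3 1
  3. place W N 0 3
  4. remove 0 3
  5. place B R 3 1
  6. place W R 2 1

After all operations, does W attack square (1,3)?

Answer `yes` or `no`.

Answer: no

Derivation:
Op 1: place BR@(3,1)
Op 2: remove (3,1)
Op 3: place WN@(0,3)
Op 4: remove (0,3)
Op 5: place BR@(3,1)
Op 6: place WR@(2,1)
Per-piece attacks for W:
  WR@(2,1): attacks (2,2) (2,3) (2,4) (2,0) (3,1) (1,1) (0,1) [ray(1,0) blocked at (3,1)]
W attacks (1,3): no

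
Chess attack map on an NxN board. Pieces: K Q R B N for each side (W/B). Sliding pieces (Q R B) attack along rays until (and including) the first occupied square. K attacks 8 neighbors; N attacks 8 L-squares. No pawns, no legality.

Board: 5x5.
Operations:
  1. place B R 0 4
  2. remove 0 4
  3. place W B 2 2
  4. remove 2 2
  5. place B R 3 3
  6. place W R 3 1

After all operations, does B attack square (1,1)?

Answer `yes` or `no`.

Op 1: place BR@(0,4)
Op 2: remove (0,4)
Op 3: place WB@(2,2)
Op 4: remove (2,2)
Op 5: place BR@(3,3)
Op 6: place WR@(3,1)
Per-piece attacks for B:
  BR@(3,3): attacks (3,4) (3,2) (3,1) (4,3) (2,3) (1,3) (0,3) [ray(0,-1) blocked at (3,1)]
B attacks (1,1): no

Answer: no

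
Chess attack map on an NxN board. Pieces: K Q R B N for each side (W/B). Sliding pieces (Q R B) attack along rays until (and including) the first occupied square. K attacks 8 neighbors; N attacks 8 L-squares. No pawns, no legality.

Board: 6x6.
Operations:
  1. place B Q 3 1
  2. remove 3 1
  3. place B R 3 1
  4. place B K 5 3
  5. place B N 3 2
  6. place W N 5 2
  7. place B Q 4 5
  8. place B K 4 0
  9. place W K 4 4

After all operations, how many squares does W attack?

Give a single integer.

Op 1: place BQ@(3,1)
Op 2: remove (3,1)
Op 3: place BR@(3,1)
Op 4: place BK@(5,3)
Op 5: place BN@(3,2)
Op 6: place WN@(5,2)
Op 7: place BQ@(4,5)
Op 8: place BK@(4,0)
Op 9: place WK@(4,4)
Per-piece attacks for W:
  WK@(4,4): attacks (4,5) (4,3) (5,4) (3,4) (5,5) (5,3) (3,5) (3,3)
  WN@(5,2): attacks (4,4) (3,3) (4,0) (3,1)
Union (11 distinct): (3,1) (3,3) (3,4) (3,5) (4,0) (4,3) (4,4) (4,5) (5,3) (5,4) (5,5)

Answer: 11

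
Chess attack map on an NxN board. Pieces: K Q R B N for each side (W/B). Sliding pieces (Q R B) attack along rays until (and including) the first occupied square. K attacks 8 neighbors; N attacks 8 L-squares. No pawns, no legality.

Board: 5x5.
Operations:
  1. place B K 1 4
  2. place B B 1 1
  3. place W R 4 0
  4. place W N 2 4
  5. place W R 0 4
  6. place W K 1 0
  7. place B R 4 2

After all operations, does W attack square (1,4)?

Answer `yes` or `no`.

Answer: yes

Derivation:
Op 1: place BK@(1,4)
Op 2: place BB@(1,1)
Op 3: place WR@(4,0)
Op 4: place WN@(2,4)
Op 5: place WR@(0,4)
Op 6: place WK@(1,0)
Op 7: place BR@(4,2)
Per-piece attacks for W:
  WR@(0,4): attacks (0,3) (0,2) (0,1) (0,0) (1,4) [ray(1,0) blocked at (1,4)]
  WK@(1,0): attacks (1,1) (2,0) (0,0) (2,1) (0,1)
  WN@(2,4): attacks (3,2) (4,3) (1,2) (0,3)
  WR@(4,0): attacks (4,1) (4,2) (3,0) (2,0) (1,0) [ray(0,1) blocked at (4,2); ray(-1,0) blocked at (1,0)]
W attacks (1,4): yes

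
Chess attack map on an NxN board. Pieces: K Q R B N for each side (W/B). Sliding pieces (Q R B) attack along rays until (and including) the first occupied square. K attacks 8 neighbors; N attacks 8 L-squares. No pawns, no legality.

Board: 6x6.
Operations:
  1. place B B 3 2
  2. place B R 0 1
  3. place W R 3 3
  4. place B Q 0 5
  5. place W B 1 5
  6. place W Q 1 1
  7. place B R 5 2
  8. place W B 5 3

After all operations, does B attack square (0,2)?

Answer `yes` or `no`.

Op 1: place BB@(3,2)
Op 2: place BR@(0,1)
Op 3: place WR@(3,3)
Op 4: place BQ@(0,5)
Op 5: place WB@(1,5)
Op 6: place WQ@(1,1)
Op 7: place BR@(5,2)
Op 8: place WB@(5,3)
Per-piece attacks for B:
  BR@(0,1): attacks (0,2) (0,3) (0,4) (0,5) (0,0) (1,1) [ray(0,1) blocked at (0,5); ray(1,0) blocked at (1,1)]
  BQ@(0,5): attacks (0,4) (0,3) (0,2) (0,1) (1,5) (1,4) (2,3) (3,2) [ray(0,-1) blocked at (0,1); ray(1,0) blocked at (1,5); ray(1,-1) blocked at (3,2)]
  BB@(3,2): attacks (4,3) (5,4) (4,1) (5,0) (2,3) (1,4) (0,5) (2,1) (1,0) [ray(-1,1) blocked at (0,5)]
  BR@(5,2): attacks (5,3) (5,1) (5,0) (4,2) (3,2) [ray(0,1) blocked at (5,3); ray(-1,0) blocked at (3,2)]
B attacks (0,2): yes

Answer: yes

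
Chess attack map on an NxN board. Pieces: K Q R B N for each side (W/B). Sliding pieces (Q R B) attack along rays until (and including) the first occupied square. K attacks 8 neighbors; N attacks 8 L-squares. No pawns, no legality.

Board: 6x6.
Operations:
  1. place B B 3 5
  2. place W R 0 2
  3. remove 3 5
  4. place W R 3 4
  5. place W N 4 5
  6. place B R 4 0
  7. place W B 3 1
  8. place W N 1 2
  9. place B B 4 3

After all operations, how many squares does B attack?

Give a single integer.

Answer: 13

Derivation:
Op 1: place BB@(3,5)
Op 2: place WR@(0,2)
Op 3: remove (3,5)
Op 4: place WR@(3,4)
Op 5: place WN@(4,5)
Op 6: place BR@(4,0)
Op 7: place WB@(3,1)
Op 8: place WN@(1,2)
Op 9: place BB@(4,3)
Per-piece attacks for B:
  BR@(4,0): attacks (4,1) (4,2) (4,3) (5,0) (3,0) (2,0) (1,0) (0,0) [ray(0,1) blocked at (4,3)]
  BB@(4,3): attacks (5,4) (5,2) (3,4) (3,2) (2,1) (1,0) [ray(-1,1) blocked at (3,4)]
Union (13 distinct): (0,0) (1,0) (2,0) (2,1) (3,0) (3,2) (3,4) (4,1) (4,2) (4,3) (5,0) (5,2) (5,4)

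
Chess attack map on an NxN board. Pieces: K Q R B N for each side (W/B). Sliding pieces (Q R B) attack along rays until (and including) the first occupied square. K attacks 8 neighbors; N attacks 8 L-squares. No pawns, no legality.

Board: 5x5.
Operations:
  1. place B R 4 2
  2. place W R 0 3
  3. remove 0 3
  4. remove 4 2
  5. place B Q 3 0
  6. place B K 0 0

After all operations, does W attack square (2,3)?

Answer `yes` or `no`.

Op 1: place BR@(4,2)
Op 2: place WR@(0,3)
Op 3: remove (0,3)
Op 4: remove (4,2)
Op 5: place BQ@(3,0)
Op 6: place BK@(0,0)
Per-piece attacks for W:
W attacks (2,3): no

Answer: no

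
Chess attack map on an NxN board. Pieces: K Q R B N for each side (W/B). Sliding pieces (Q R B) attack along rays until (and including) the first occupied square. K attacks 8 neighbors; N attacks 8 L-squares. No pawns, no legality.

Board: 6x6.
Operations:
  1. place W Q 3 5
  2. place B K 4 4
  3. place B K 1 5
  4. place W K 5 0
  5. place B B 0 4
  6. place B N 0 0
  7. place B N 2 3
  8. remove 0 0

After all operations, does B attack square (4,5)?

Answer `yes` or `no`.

Op 1: place WQ@(3,5)
Op 2: place BK@(4,4)
Op 3: place BK@(1,5)
Op 4: place WK@(5,0)
Op 5: place BB@(0,4)
Op 6: place BN@(0,0)
Op 7: place BN@(2,3)
Op 8: remove (0,0)
Per-piece attacks for B:
  BB@(0,4): attacks (1,5) (1,3) (2,2) (3,1) (4,0) [ray(1,1) blocked at (1,5)]
  BK@(1,5): attacks (1,4) (2,5) (0,5) (2,4) (0,4)
  BN@(2,3): attacks (3,5) (4,4) (1,5) (0,4) (3,1) (4,2) (1,1) (0,2)
  BK@(4,4): attacks (4,5) (4,3) (5,4) (3,4) (5,5) (5,3) (3,5) (3,3)
B attacks (4,5): yes

Answer: yes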